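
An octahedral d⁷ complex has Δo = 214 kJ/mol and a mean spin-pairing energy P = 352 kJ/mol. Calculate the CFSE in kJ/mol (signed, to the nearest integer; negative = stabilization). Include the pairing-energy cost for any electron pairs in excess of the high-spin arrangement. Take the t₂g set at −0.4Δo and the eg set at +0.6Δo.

-171

Here Δo < P (214 < 352), so the high-spin state is favoured.
Filling d⁷ accordingly: t₂g⁵ eg².
Orbital CFSE = -0.8Δo = -0.8 × 214 = -171 kJ/mol.
High-spin has no excess pairs, so no pairing correction applies.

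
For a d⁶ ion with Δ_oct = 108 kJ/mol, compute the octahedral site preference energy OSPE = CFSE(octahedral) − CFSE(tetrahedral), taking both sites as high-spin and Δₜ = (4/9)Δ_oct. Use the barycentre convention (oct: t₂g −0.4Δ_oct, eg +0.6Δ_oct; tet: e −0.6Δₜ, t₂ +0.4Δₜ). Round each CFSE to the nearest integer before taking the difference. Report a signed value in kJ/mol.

In an octahedral site d⁶ (HS) is t₂g⁴ eg², giving CFSE(oct) = -0.4Δ_oct = -43 kJ/mol.
Tetrahedral: e³ t₂³, CFSE = 3(−0.6) + 3(+0.4) = -0.6Δₜ = -0.6 × (4/9) × 108 = -29 kJ/mol.
OSPE = CFSE(oct) − CFSE(tet) = -43 − (-29) = -14 kJ/mol.

-14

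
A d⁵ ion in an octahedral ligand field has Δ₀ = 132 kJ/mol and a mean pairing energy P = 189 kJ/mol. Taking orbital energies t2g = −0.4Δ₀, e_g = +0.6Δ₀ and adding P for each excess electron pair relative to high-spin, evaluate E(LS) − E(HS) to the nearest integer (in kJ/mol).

High-spin d⁵ fills as t2g^3 e_g^2 with CFSE 3(−0.4) + 2(+0.6) = 0.0Δ₀ = 0 kJ/mol.
Low-spin: t2g^5 e_g^0, orbital CFSE = -2.0Δ₀ = -264 kJ/mol; plus 2 excess pairs × P = +378 kJ/mol; total 114 kJ/mol.
The difference is 114 − (0) = 114 kJ/mol, so high-spin lies lower.

114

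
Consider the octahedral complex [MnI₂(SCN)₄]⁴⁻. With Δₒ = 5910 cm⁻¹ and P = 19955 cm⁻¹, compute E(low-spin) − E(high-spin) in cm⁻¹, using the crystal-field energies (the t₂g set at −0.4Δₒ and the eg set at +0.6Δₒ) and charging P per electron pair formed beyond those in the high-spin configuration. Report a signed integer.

28090

Ligand charges: 2×(-1) from I⁻ and 4×(-1) from SCN⁻ sum to -6; with overall charge -4, Mn is +2.
Mn is in group 7, so Mn²⁺ is d⁵ (7 − 2 = 5).
High-spin: t₂g³ eg², CFSE = 0.0Δₒ = 0 cm⁻¹.
Low-spin: t₂g⁵ eg⁰, orbital CFSE = -2.0Δₒ = -11820 cm⁻¹; plus 2 excess pairs × P = +39910 cm⁻¹; total 28090 cm⁻¹.
E(LS) − E(HS) = 28090 − (0) = 28090 cm⁻¹.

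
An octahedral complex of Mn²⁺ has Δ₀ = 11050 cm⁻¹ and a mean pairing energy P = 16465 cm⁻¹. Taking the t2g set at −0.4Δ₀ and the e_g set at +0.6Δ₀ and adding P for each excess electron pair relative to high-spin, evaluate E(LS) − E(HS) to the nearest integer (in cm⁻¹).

10830

Group 7 minus oxidation state +2 gives a d⁵ configuration for Mn²⁺.
High-spin d⁵ fills as t2g^3 e_g^2 with CFSE 3(−0.4) + 2(+0.6) = 0.0Δ₀ = 0 cm⁻¹.
For low-spin the configuration is t2g^5 e_g^0: orbital energy -2.0 × 11050 = -22100 cm⁻¹, and 2 additional pairs relative to high-spin add 32930 cm⁻¹, giving 10830 cm⁻¹.
Thus E(LS) − E(HS) = 10830 cm⁻¹.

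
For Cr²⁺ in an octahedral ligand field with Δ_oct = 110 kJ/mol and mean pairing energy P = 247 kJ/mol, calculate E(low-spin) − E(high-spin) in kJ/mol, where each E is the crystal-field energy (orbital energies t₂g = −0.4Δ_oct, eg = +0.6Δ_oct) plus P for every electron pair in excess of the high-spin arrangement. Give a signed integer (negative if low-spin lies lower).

137

Cr sits in group 6; removing 2 electrons leaves Cr²⁺ with 6 − 2 = 4 d electrons.
In the high-spin limit (t₂g³ eg¹) the orbital term is -0.6Δ_oct = -66 kJ/mol, with no excess pairing.
For low-spin the configuration is t₂g⁴ eg⁰: orbital energy -1.6 × 110 = -176 kJ/mol, and 1 additional pair relative to high-spin adds 247 kJ/mol, giving 71 kJ/mol.
The difference is 71 − (-66) = 137 kJ/mol, so high-spin lies lower.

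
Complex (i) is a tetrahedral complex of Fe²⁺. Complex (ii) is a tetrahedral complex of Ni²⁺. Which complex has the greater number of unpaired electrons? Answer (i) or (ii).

(i): Fe is in group 8, so Fe²⁺ is d⁶ (8 − 2 = 6); Tetrahedral splitting is small, so the complex is high-spin; e³ t₂³ → 4 unpaired.
(ii): Ni sits in group 10; removing 2 electrons leaves Ni²⁺ with 10 − 2 = 8 d electrons; Tetrahedral fields are weak (Δₜ ≈ 4/9 Δₒ), so electrons fill high-spin; e⁴ t₂⁴ → 2 unpaired.
So (i) has more unpaired electrons.

(i)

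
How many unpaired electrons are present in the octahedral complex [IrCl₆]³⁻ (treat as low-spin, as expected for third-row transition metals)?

Each Cl⁻ contributes -1; 6 × (-1) = -6. With overall charge -3, Ir is in the +3 oxidation state.
Ir sits in group 9; removing 3 electrons leaves Ir³⁺ with 9 − 3 = 6 d electrons.
Configuration: t₂g⁶ eg⁰, giving 0 unpaired electrons.

0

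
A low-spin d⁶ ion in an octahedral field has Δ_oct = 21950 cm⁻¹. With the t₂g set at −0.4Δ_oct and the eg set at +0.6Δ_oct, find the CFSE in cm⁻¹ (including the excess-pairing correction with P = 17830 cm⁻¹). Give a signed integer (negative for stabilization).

Configuration: t₂g⁶ eg⁰.
The orbital stabilization is -2.4Δ_oct = -2.4 × 21950 = -52680 cm⁻¹.
High-spin d⁶ would be t₂g⁴ eg² with 1 pair; low-spin has 3, so 2 excess pairs cost +2P = +35660 cm⁻¹.
Combining: -52680 + 35660 = -17020 cm⁻¹.

-17020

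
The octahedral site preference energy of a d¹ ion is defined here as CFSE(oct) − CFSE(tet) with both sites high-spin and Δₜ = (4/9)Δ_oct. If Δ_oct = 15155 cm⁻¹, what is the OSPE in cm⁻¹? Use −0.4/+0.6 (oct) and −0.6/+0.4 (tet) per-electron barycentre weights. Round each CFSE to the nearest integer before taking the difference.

-2021

Octahedral high-spin t₂g¹ eg⁰: CFSE = -0.4 × 15155 = -6062 cm⁻¹.
Tetrahedral: e¹ t₂⁰, CFSE = 1(−0.6) + 0(+0.4) = -0.6Δₜ = -0.6 × (4/9) × 15155 = -4041 cm⁻¹.
Subtracting, OSPE = -6062 − (-4041) = -2021 cm⁻¹.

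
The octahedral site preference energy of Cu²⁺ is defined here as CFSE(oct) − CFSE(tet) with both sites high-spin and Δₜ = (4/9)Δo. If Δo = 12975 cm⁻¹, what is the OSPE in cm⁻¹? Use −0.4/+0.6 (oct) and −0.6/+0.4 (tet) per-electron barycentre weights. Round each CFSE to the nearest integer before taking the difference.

Group 11 minus oxidation state +2 gives a d⁹ configuration for Cu²⁺.
Octahedral (high-spin): t2g^6 e_g^3, CFSE = 6(−0.4) + 3(+0.6) = -0.6Δo = -0.6 × 12975 = -7785 cm⁻¹.
Tetrahedral e^4 t2^5 gives -0.4Δₜ = -0.4 × (4/9) × 12975 = -2307 cm⁻¹.
Subtracting, OSPE = -7785 − (-2307) = -5478 cm⁻¹.

-5478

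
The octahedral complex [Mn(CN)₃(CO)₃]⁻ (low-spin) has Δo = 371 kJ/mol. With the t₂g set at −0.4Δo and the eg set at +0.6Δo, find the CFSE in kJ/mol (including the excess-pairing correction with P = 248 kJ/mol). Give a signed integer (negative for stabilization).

-246

Ligand charges: 3×(-1) from CN⁻ and 3×(+0) from CO sum to -3; with overall charge -1, Mn is +2.
Mn sits in group 7; removing 2 electrons leaves Mn²⁺ with 7 − 2 = 5 d electrons.
The d⁵ electrons fill as t₂g⁵ eg⁰.
CFSE(orbital) = 5×(-0.4Δo) + 0×(0.6Δo) = -2.0Δo; with Δo = 371 kJ/mol that is -742 kJ/mol.
Relative to high-spin t₂g³ eg² (0 paired), the low-spin configuration has 2 additional pairs, contributing +2 × 248 = +496 kJ/mol.
Combining: -742 + 496 = -246 kJ/mol.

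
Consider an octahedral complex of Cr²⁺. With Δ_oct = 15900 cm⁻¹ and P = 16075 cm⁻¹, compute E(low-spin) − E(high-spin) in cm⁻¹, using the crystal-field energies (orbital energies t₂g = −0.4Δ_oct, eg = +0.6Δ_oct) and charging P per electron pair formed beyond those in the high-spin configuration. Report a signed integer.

Group 6 minus oxidation state +2 gives a d⁴ configuration for Cr²⁺.
In the high-spin limit (t₂g³ eg¹) the orbital term is -0.6Δ_oct = -9540 cm⁻¹, with no excess pairing.
Low-spin: t₂g⁴ eg⁰, orbital CFSE = -1.6Δ_oct = -25440 cm⁻¹; plus 1 excess pair × P = +16075 cm⁻¹; total -9365 cm⁻¹.
Thus E(LS) − E(HS) = 175 cm⁻¹.

175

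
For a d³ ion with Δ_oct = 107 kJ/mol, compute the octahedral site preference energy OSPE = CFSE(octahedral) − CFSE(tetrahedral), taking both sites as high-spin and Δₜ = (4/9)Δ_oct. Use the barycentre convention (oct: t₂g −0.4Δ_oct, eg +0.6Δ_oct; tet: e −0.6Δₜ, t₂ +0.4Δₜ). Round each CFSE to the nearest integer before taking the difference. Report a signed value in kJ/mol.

-90

In an octahedral site d³ (HS) is t2g^3 e_g^0, giving CFSE(oct) = -1.2Δ_oct = -128 kJ/mol.
In a tetrahedral site the filling is e^2 t2^1: CFSE(tet) = -0.8Δₜ = -0.8 × (4/9)(107) = -38 kJ/mol.
Subtracting, OSPE = -128 − (-38) = -90 kJ/mol.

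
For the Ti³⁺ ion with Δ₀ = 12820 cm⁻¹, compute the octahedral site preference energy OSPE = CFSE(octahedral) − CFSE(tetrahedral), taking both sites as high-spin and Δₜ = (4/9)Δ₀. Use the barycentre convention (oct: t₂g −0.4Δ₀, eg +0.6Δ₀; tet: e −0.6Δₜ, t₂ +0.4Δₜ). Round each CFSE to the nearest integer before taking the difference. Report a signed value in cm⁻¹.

-1709

Group 4 minus oxidation state +3 gives a d¹ configuration for Ti³⁺.
Octahedral (high-spin): t₂g¹ eg⁰, CFSE = 1(−0.4) + 0(+0.6) = -0.4Δ₀ = -0.4 × 12820 = -5128 cm⁻¹.
Tetrahedral e¹ t₂⁰ gives -0.6Δₜ = -0.6 × (4/9) × 12820 = -3419 cm⁻¹.
OSPE = CFSE(oct) − CFSE(tet) = -5128 − (-3419) = -1709 cm⁻¹.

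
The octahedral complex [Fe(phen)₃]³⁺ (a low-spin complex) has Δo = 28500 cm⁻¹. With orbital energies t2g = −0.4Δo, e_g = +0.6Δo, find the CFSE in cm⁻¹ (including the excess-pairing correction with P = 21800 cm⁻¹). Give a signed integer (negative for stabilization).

-13400

phen is neutral, so the +3 overall charge sits on Fe: oxidation state +3.
Fe is in group 8, so Fe³⁺ is d⁵ (8 − 3 = 5).
Electron filling gives t2g^5 e_g^0.
CFSE(orbital) = 5×(-0.4Δo) + 0×(0.6Δo) = -2.0Δo; with Δo = 28500 cm⁻¹ that is -57000 cm⁻¹.
Pairing penalty: 2 pairs vs 0 in the high-spin reference → 2 extra × P = 43600 cm⁻¹.
Overall CFSE = -57000 + 43600 = -13400 cm⁻¹.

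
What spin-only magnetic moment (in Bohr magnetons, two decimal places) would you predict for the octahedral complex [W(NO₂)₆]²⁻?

Each NO₂⁻ contributes -1; 6 × (-1) = -6. With overall charge -2, W is in the +4 oxidation state.
W is in group 6, so W⁴⁺ is d² (6 − 4 = 2).
Configuration: t₂g² eg⁰ → 2 unpaired electrons.
μ(spin-only) = √[2(2+2)] = √8 ≈ 2.83 Bohr magnetons.

2.83 Bohr magnetons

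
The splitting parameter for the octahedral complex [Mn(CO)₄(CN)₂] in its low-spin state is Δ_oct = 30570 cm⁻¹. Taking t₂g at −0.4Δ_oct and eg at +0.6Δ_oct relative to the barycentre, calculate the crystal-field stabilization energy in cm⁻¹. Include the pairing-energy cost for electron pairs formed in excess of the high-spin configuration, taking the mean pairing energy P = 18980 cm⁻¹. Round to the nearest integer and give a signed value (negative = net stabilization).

Ligand charges: 4×(+0) from CO and 2×(-1) from CN⁻ sum to -2; with overall charge +0, Mn is +2.
Mn sits in group 7; removing 2 electrons leaves Mn²⁺ with 7 − 2 = 5 d electrons.
Electron filling gives t₂g⁵ eg⁰.
The orbital stabilization is -2.0Δ_oct = -2.0 × 30570 = -61140 cm⁻¹.
Pairing penalty: 2 pairs vs 0 in the high-spin reference → 2 extra × P = 37960 cm⁻¹.
Net CFSE = -61140 + 37960 = -23180 cm⁻¹.

-23180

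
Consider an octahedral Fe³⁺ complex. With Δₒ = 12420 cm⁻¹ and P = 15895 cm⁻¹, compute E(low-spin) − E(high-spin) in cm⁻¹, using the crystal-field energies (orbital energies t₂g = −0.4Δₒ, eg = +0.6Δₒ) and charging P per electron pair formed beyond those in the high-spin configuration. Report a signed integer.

Fe³⁺: group 8, so d-count = 8 − 3 = 5.
High-spin: t₂g³ eg², CFSE = 0.0Δₒ = 0 cm⁻¹.
Low-spin t₂g⁵ eg⁰ gives -2.0Δₒ = -24840 cm⁻¹, but forming 2 extra pairs costs 2P = 31790 cm⁻¹, so E(LS) = -24840 + 31790 = 6950 cm⁻¹.
Thus E(LS) − E(HS) = 6950 cm⁻¹.

6950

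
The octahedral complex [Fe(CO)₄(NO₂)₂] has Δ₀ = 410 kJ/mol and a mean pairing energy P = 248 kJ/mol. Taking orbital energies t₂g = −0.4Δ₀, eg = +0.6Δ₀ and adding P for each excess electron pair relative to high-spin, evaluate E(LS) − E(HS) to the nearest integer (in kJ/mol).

Ligand charges: 4×(+0) from CO and 2×(-1) from NO₂⁻ sum to -2; with overall charge +0, Fe is +2.
Fe is in group 8, so Fe²⁺ is d⁶ (8 − 2 = 6).
High-spin: t₂g⁴ eg², CFSE = -0.4Δ₀ = -164 kJ/mol.
Low-spin: t₂g⁶ eg⁰, orbital CFSE = -2.4Δ₀ = -984 kJ/mol; plus 2 excess pairs × P = +496 kJ/mol; total -488 kJ/mol.
E(LS) − E(HS) = -488 − (-164) = -324 kJ/mol.

-324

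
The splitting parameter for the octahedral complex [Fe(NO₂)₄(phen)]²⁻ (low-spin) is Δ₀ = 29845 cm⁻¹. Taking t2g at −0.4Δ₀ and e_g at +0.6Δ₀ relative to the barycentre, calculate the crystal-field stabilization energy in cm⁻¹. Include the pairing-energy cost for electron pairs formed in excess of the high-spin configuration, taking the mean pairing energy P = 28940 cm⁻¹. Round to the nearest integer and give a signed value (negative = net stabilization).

Ligand charges: 4×(-1) from NO₂⁻ and 1×(+0) from phen sum to -4; with overall charge -2, Fe is +2.
Fe is in group 8, so Fe²⁺ is d⁶ (8 − 2 = 6).
Configuration: t2g^6 e_g^0.
CFSE(orbital) = 6×(-0.4Δ₀) + 0×(0.6Δ₀) = -2.4Δ₀; with Δ₀ = 29845 cm⁻¹ that is -71628 cm⁻¹.
High-spin d⁶ would be t2g^4 e_g^2 with 1 pair; low-spin has 3, so 2 excess pairs cost +2P = +57880 cm⁻¹.
Combining: -71628 + 57880 = -13748 cm⁻¹.

-13748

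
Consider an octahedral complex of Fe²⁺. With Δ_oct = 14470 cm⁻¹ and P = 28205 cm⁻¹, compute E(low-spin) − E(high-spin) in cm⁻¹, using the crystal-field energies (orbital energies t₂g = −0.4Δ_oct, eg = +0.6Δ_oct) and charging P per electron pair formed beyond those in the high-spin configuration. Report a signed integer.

Fe²⁺: group 8, so d-count = 8 − 2 = 6.
High-spin d⁶ fills as t₂g⁴ eg² with CFSE 4(−0.4) + 2(+0.6) = -0.4Δ_oct = -5788 cm⁻¹.
Low-spin t₂g⁶ eg⁰ gives -2.4Δ_oct = -34728 cm⁻¹, but forming 2 extra pairs costs 2P = 56410 cm⁻¹, so E(LS) = -34728 + 56410 = 21682 cm⁻¹.
E(LS) − E(HS) = 21682 − (-5788) = 27470 cm⁻¹.

27470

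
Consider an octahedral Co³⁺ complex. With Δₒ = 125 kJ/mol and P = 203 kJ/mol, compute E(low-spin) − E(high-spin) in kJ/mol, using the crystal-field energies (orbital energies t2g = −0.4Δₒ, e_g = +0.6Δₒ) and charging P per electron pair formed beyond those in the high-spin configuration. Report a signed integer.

Group 9 minus oxidation state +3 gives a d⁶ configuration for Co³⁺.
High-spin d⁶ fills as t2g^4 e_g^2 with CFSE 4(−0.4) + 2(+0.6) = -0.4Δₒ = -50 kJ/mol.
Low-spin t2g^6 e_g^0 gives -2.4Δₒ = -300 kJ/mol, but forming 2 extra pairs costs 2P = 406 kJ/mol, so E(LS) = -300 + 406 = 106 kJ/mol.
The difference is 106 − (-50) = 156 kJ/mol, so high-spin lies lower.

156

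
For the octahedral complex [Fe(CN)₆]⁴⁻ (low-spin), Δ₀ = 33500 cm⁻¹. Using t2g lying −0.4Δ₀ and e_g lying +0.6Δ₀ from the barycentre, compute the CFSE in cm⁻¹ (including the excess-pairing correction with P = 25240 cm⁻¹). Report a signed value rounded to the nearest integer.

Each CN⁻ contributes -1; 6 × (-1) = -6. With overall charge -4, Fe is in the +2 oxidation state.
Fe sits in group 8; removing 2 electrons leaves Fe²⁺ with 8 − 2 = 6 d electrons.
The d⁶ electrons fill as t2g^6 e_g^0.
Orbital CFSE = 6(-0.4) + 0(0.6) = -2.4Δ₀ = -2.4 × 33500 = -80400 cm⁻¹.
Pairing penalty: 3 pairs vs 1 in the high-spin reference → 2 extra × P = 50480 cm⁻¹.
Net CFSE = -80400 + 50480 = -29920 cm⁻¹.

-29920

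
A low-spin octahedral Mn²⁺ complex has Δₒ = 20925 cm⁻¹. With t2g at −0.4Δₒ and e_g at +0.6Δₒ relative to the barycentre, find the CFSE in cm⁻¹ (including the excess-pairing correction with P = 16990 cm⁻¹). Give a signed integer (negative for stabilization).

-7870

Mn²⁺: group 7, so d-count = 7 − 2 = 5.
Electron filling gives t2g^5 e_g^0.
The orbital stabilization is -2.0Δₒ = -2.0 × 20925 = -41850 cm⁻¹.
High-spin d⁵ would be t2g^3 e_g^2 with 0 pairs; low-spin has 2, so 2 excess pairs cost +2P = +33980 cm⁻¹.
Combining: -41850 + 33980 = -7870 cm⁻¹.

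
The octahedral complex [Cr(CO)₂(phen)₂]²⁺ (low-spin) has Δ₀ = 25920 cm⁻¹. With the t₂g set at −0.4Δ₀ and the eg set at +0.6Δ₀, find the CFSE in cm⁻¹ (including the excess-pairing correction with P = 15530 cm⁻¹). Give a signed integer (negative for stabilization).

Ligand charges: 2×(+0) from CO and 2×(+0) from phen sum to +0; with overall charge +2, Cr is +2.
Cr²⁺: group 6, so d-count = 6 − 2 = 4.
Configuration: t₂g⁴ eg⁰.
CFSE(orbital) = 4×(-0.4Δ₀) + 0×(0.6Δ₀) = -1.6Δ₀; with Δ₀ = 25920 cm⁻¹ that is -41472 cm⁻¹.
High-spin d⁴ would be t₂g³ eg¹ with 0 pairs; low-spin has 1, so 1 excess pair costs +1P = +15530 cm⁻¹.
Net CFSE = -41472 + 15530 = -25942 cm⁻¹.

-25942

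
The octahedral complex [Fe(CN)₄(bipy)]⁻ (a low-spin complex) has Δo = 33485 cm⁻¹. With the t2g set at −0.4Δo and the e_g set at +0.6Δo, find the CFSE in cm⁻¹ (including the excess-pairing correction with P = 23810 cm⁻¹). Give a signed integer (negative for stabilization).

-19350

Ligand charges: 4×(-1) from CN⁻ and 1×(+0) from bipy sum to -4; with overall charge -1, Fe is +3.
Fe is in group 8, so Fe³⁺ is d⁵ (8 − 3 = 5).
Electron filling gives t2g^5 e_g^0.
Orbital CFSE = 5(-0.4) + 0(0.6) = -2.0Δo = -2.0 × 33485 = -66970 cm⁻¹.
Relative to high-spin t2g^3 e_g^2 (0 paired), the low-spin configuration has 2 additional pairs, contributing +2 × 23810 = +47620 cm⁻¹.
Overall CFSE = -66970 + 47620 = -19350 cm⁻¹.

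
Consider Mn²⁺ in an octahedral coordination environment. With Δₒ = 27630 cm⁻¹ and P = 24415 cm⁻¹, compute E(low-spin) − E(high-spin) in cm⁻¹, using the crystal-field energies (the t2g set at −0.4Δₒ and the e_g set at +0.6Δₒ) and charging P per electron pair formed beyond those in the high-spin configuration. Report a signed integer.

Mn sits in group 7; removing 2 electrons leaves Mn²⁺ with 7 − 2 = 5 d electrons.
High-spin: t2g^3 e_g^2, CFSE = 0.0Δₒ = 0 cm⁻¹.
Low-spin t2g^5 e_g^0 gives -2.0Δₒ = -55260 cm⁻¹, but forming 2 extra pairs costs 2P = 48830 cm⁻¹, so E(LS) = -55260 + 48830 = -6430 cm⁻¹.
Thus E(LS) − E(HS) = -6430 cm⁻¹.

-6430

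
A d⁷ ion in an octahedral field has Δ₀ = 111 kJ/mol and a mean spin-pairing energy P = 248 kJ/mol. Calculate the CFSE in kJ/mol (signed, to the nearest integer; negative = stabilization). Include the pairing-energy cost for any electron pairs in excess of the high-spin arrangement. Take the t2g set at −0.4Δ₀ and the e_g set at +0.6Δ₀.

-89

With Δ₀ < P the complex is high-spin.
That gives t2g^5 e_g^2.
Orbital CFSE = -0.8Δ₀ = -0.8 × 111 = -89 kJ/mol.
High-spin has no excess pairs, so no pairing correction applies.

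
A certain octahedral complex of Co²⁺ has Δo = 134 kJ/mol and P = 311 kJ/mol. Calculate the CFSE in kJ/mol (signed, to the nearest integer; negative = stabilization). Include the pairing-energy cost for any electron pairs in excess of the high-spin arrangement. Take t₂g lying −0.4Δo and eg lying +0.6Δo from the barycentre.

-107

Co²⁺: group 9, so d-count = 9 − 2 = 7.
With Δo < P the complex is high-spin.
Filling d⁷ accordingly: t₂g⁵ eg².
Orbital CFSE = -0.8Δo = -0.8 × 134 = -107 kJ/mol.
High-spin has no excess pairs, so no pairing correction applies.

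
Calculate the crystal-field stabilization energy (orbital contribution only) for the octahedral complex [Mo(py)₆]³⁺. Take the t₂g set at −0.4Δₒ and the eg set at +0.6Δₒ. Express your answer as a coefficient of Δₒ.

-1.2 Δₒ

py is neutral, so the +3 overall charge sits on Mo: oxidation state +3.
Mo³⁺: group 6, so d-count = 6 − 3 = 3.
Configuration: t₂g³ eg⁰.
CFSE = 3(-0.4Δₒ) + 0(0.6Δₒ) = -1.2Δₒ + 0.0Δₒ = -1.2Δₒ.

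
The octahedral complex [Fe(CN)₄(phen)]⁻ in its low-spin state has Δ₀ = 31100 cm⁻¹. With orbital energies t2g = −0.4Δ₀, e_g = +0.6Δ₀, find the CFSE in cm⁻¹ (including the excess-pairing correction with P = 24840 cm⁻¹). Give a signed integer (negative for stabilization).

Ligand charges: 4×(-1) from CN⁻ and 1×(+0) from phen sum to -4; with overall charge -1, Fe is +3.
Group 8 minus oxidation state +3 gives a d⁵ configuration for Fe³⁺.
The d⁵ electrons fill as t2g^5 e_g^0.
Orbital CFSE = 5(-0.4) + 0(0.6) = -2.0Δ₀ = -2.0 × 31100 = -62200 cm⁻¹.
Relative to high-spin t2g^3 e_g^2 (0 paired), the low-spin configuration has 2 additional pairs, contributing +2 × 24840 = +49680 cm⁻¹.
Combining: -62200 + 49680 = -12520 cm⁻¹.

-12520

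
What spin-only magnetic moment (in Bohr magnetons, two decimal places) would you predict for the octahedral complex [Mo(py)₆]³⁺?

py is neutral, so the +3 overall charge sits on Mo: oxidation state +3.
Group 6 minus oxidation state +3 gives a d³ configuration for Mo³⁺.
For octahedral d³ the high- and low-spin configurations coincide.
Configuration: t₂g³ eg⁰ → 3 unpaired electrons.
μ(spin-only) = √[3(3+2)] = √15 ≈ 3.87 Bohr magnetons.

3.87 Bohr magnetons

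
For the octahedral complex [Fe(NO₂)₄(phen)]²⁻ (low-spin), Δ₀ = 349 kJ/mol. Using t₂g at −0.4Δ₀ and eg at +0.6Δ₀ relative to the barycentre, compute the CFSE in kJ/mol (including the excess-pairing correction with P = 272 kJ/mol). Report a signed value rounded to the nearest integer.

-294

Ligand charges: 4×(-1) from NO₂⁻ and 1×(+0) from phen sum to -4; with overall charge -2, Fe is +2.
Fe sits in group 8; removing 2 electrons leaves Fe²⁺ with 8 − 2 = 6 d electrons.
Electron filling gives t₂g⁶ eg⁰.
The orbital stabilization is -2.4Δ₀ = -2.4 × 349 = -838 kJ/mol.
High-spin d⁶ would be t₂g⁴ eg² with 1 pair; low-spin has 3, so 2 excess pairs cost +2P = +544 kJ/mol.
Combining: -838 + 544 = -294 kJ/mol.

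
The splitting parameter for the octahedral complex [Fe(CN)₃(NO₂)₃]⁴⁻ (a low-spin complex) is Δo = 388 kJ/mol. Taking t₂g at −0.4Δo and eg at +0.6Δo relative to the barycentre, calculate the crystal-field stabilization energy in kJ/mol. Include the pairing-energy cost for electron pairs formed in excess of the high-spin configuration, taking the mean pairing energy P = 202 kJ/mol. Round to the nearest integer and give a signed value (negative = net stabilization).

-527

Ligand charges: 3×(-1) from CN⁻ and 3×(-1) from NO₂⁻ sum to -6; with overall charge -4, Fe is +2.
Fe sits in group 8; removing 2 electrons leaves Fe²⁺ with 8 − 2 = 6 d electrons.
Electron filling gives t₂g⁶ eg⁰.
Orbital CFSE = 6(-0.4) + 0(0.6) = -2.4Δo = -2.4 × 388 = -931 kJ/mol.
Pairing penalty: 3 pairs vs 1 in the high-spin reference → 2 extra × P = 404 kJ/mol.
Net CFSE = -931 + 404 = -527 kJ/mol.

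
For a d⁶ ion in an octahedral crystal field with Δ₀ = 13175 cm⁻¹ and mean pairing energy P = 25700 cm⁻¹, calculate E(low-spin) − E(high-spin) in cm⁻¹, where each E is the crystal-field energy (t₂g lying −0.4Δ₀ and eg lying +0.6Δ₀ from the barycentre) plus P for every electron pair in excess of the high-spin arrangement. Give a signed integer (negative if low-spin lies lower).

25050

In the high-spin limit (t₂g⁴ eg²) the orbital term is -0.4Δ₀ = -5270 cm⁻¹, with no excess pairing.
For low-spin the configuration is t₂g⁶ eg⁰: orbital energy -2.4 × 13175 = -31620 cm⁻¹, and 2 additional pairs relative to high-spin add 51400 cm⁻¹, giving 19780 cm⁻¹.
The difference is 19780 − (-5270) = 25050 cm⁻¹, so high-spin lies lower.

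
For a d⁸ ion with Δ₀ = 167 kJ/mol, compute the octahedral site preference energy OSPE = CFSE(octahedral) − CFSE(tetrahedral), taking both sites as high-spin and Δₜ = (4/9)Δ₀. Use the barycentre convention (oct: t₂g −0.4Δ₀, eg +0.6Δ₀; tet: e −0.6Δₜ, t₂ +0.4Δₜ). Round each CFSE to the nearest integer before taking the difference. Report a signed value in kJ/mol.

In an octahedral site d⁸ (HS) is t2g^6 e_g^2, giving CFSE(oct) = -1.2Δ₀ = -200 kJ/mol.
Tetrahedral e^4 t2^4 gives -0.8Δₜ = -0.8 × (4/9) × 167 = -59 kJ/mol.
OSPE = -200 − (-59) = -141 kJ/mol.

-141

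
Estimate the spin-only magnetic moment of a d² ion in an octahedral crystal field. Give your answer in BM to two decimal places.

2.83 BM

For octahedral d² the high- and low-spin configurations coincide.
Configuration: t2g^2 e_g^0 → 2 unpaired electrons.
μ(spin-only) = √[2(2+2)] = √8 ≈ 2.83 BM.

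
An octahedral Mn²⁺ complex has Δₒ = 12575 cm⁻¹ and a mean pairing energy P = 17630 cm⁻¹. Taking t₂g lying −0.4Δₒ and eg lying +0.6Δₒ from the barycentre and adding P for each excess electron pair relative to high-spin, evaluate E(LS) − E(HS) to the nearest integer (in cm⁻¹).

Mn is in group 7, so Mn²⁺ is d⁵ (7 − 2 = 5).
In the high-spin limit (t₂g³ eg²) the orbital term is 0.0Δₒ = 0 cm⁻¹, with no excess pairing.
Low-spin t₂g⁵ eg⁰ gives -2.0Δₒ = -25150 cm⁻¹, but forming 2 extra pairs costs 2P = 35260 cm⁻¹, so E(LS) = -25150 + 35260 = 10110 cm⁻¹.
Thus E(LS) − E(HS) = 10110 cm⁻¹.

10110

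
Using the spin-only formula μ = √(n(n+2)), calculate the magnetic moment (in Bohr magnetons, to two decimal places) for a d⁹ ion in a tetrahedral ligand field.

With tetrahedral geometry the complex is necessarily high-spin.
Configuration: e^4 t2^5 → 1 unpaired electron.
μ(spin-only) = √[1(1+2)] = √3 ≈ 1.73 Bohr magnetons.

1.73 Bohr magnetons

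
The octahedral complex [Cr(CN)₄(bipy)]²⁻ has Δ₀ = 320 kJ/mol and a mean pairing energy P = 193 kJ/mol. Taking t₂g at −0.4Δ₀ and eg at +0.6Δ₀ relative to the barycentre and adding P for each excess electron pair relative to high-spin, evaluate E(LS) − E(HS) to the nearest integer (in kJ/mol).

Ligand charges: 4×(-1) from CN⁻ and 1×(+0) from bipy sum to -4; with overall charge -2, Cr is +2.
Cr²⁺: group 6, so d-count = 6 − 2 = 4.
High-spin d⁴ fills as t₂g³ eg¹ with CFSE 3(−0.4) + 1(+0.6) = -0.6Δ₀ = -192 kJ/mol.
Low-spin t₂g⁴ eg⁰ gives -1.6Δ₀ = -512 kJ/mol, but forming 1 extra pair costs 1P = 193 kJ/mol, so E(LS) = -512 + 193 = -319 kJ/mol.
Thus E(LS) − E(HS) = -127 kJ/mol.

-127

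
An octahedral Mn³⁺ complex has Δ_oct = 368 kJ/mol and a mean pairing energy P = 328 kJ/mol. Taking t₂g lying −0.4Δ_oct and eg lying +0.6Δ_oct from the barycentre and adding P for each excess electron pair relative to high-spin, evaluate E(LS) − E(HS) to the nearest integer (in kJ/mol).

-40

Mn³⁺: group 7, so d-count = 7 − 3 = 4.
In the high-spin limit (t₂g³ eg¹) the orbital term is -0.6Δ_oct = -221 kJ/mol, with no excess pairing.
Low-spin: t₂g⁴ eg⁰, orbital CFSE = -1.6Δ_oct = -589 kJ/mol; plus 1 excess pair × P = +328 kJ/mol; total -261 kJ/mol.
The difference is -261 − (-221) = -40 kJ/mol, so low-spin lies lower.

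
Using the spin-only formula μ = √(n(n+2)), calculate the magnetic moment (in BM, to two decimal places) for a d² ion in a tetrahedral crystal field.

2.83 BM

Tetrahedral fields are weak (Δₜ ≈ 4/9 Δₒ), so electrons fill high-spin.
Configuration: e^2 t2^0 → 2 unpaired electrons.
μ(spin-only) = √[2(2+2)] = √8 ≈ 2.83 BM.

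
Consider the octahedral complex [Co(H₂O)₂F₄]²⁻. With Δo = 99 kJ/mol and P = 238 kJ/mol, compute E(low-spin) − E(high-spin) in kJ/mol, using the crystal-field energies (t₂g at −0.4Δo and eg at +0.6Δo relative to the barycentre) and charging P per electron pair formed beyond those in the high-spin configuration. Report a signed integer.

Ligand charges: 2×(+0) from H₂O and 4×(-1) from F⁻ sum to -4; with overall charge -2, Co is +2.
Co is in group 9, so Co²⁺ is d⁷ (9 − 2 = 7).
In the high-spin limit (t₂g⁵ eg²) the orbital term is -0.8Δo = -79 kJ/mol, with no excess pairing.
For low-spin the configuration is t₂g⁶ eg¹: orbital energy -1.8 × 99 = -178 kJ/mol, and 1 additional pair relative to high-spin adds 238 kJ/mol, giving 60 kJ/mol.
The difference is 60 − (-79) = 139 kJ/mol, so high-spin lies lower.

139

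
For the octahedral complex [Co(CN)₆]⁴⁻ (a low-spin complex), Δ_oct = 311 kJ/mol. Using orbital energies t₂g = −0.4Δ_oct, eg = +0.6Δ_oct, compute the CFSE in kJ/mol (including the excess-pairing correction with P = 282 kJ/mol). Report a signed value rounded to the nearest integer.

-278

Each CN⁻ contributes -1; 6 × (-1) = -6. With overall charge -4, Co is in the +2 oxidation state.
Co²⁺: group 9, so d-count = 9 − 2 = 7.
The d⁷ electrons fill as t₂g⁶ eg¹.
Orbital CFSE = 6(-0.4) + 1(0.6) = -1.8Δ_oct = -1.8 × 311 = -560 kJ/mol.
High-spin d⁷ would be t₂g⁵ eg² with 2 pairs; low-spin has 3, so 1 excess pair costs +1P = +282 kJ/mol.
Combining: -560 + 282 = -278 kJ/mol.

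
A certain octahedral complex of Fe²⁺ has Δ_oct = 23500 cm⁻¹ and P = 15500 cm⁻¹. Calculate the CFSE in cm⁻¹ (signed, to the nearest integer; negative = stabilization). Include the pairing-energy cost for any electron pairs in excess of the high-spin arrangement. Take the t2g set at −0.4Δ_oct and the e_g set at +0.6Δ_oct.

-25400

Group 8 minus oxidation state +2 gives a d⁶ configuration for Fe²⁺.
Since Δ_oct = 23500 cm⁻¹ > P = 15500 cm⁻¹, the complex adopts the low-spin configuration.
Filling d⁶ accordingly: t2g^6 e_g^0.
Orbital CFSE = -2.4Δ_oct = -2.4 × 23500 = -56400 cm⁻¹.
Excess pairs vs high-spin: 3 − 1 = 2; pairing cost = +31000 cm⁻¹.
Net CFSE = -56400 + 31000 = -25400 cm⁻¹.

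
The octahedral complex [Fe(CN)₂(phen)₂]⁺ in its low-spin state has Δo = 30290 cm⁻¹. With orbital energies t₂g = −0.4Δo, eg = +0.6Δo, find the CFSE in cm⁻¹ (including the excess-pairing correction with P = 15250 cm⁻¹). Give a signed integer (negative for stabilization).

-30080

Ligand charges: 2×(-1) from CN⁻ and 2×(+0) from phen sum to -2; with overall charge +1, Fe is +3.
Fe³⁺: group 8, so d-count = 8 − 3 = 5.
Configuration: t₂g⁵ eg⁰.
CFSE(orbital) = 5×(-0.4Δo) + 0×(0.6Δo) = -2.0Δo; with Δo = 30290 cm⁻¹ that is -60580 cm⁻¹.
Relative to high-spin t₂g³ eg² (0 paired), the low-spin configuration has 2 additional pairs, contributing +2 × 15250 = +30500 cm⁻¹.
Net CFSE = -60580 + 30500 = -30080 cm⁻¹.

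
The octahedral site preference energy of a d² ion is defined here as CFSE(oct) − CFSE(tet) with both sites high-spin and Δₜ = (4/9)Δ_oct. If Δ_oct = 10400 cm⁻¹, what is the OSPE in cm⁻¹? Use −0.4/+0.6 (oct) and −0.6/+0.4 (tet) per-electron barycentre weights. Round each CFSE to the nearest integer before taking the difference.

-2773

Octahedral high-spin t₂g² eg⁰: CFSE = -0.8 × 10400 = -8320 cm⁻¹.
In a tetrahedral site the filling is e² t₂⁰: CFSE(tet) = -1.2Δₜ = -1.2 × (4/9)(10400) = -5547 cm⁻¹.
OSPE = -8320 − (-5547) = -2773 cm⁻¹.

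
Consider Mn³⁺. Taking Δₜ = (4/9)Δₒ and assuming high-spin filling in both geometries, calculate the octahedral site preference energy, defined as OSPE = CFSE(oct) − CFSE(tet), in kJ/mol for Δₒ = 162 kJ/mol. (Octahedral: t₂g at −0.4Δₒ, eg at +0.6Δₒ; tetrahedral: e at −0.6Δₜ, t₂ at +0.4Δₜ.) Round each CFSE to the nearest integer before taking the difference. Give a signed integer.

Mn is in group 7, so Mn³⁺ is d⁴ (7 − 3 = 4).
Octahedral high-spin t₂g³ eg¹: CFSE = -0.6 × 162 = -97 kJ/mol.
Tetrahedral: e² t₂², CFSE = 2(−0.6) + 2(+0.4) = -0.4Δₜ = -0.4 × (4/9) × 162 = -29 kJ/mol.
Subtracting, OSPE = -97 − (-29) = -68 kJ/mol.

-68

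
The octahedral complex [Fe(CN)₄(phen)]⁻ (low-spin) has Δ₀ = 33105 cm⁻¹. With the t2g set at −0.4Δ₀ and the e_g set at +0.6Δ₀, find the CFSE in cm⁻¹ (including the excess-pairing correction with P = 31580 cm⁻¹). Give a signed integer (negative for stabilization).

-3050

Ligand charges: 4×(-1) from CN⁻ and 1×(+0) from phen sum to -4; with overall charge -1, Fe is +3.
Fe³⁺: group 8, so d-count = 8 − 3 = 5.
The d⁵ electrons fill as t2g^5 e_g^0.
CFSE(orbital) = 5×(-0.4Δ₀) + 0×(0.6Δ₀) = -2.0Δ₀; with Δ₀ = 33105 cm⁻¹ that is -66210 cm⁻¹.
High-spin d⁵ would be t2g^3 e_g^2 with 0 pairs; low-spin has 2, so 2 excess pairs cost +2P = +63160 cm⁻¹.
Net CFSE = -66210 + 63160 = -3050 cm⁻¹.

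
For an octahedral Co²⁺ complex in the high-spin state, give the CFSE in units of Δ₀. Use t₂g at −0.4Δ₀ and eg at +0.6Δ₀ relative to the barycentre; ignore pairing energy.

Co is in group 9, so Co²⁺ is d⁷ (9 − 2 = 7).
Configuration: t₂g⁵ eg².
CFSE = 5(-0.4Δ₀) + 2(0.6Δ₀) = -2.0Δ₀ + 1.2Δ₀ = -0.8Δ₀.

-0.8 Δ₀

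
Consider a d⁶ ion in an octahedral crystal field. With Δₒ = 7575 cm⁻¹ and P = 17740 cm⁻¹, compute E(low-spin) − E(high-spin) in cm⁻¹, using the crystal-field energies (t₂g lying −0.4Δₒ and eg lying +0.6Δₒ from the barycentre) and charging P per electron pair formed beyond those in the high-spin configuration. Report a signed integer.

20330

In the high-spin limit (t₂g⁴ eg²) the orbital term is -0.4Δₒ = -3030 cm⁻¹, with no excess pairing.
Low-spin t₂g⁶ eg⁰ gives -2.4Δₒ = -18180 cm⁻¹, but forming 2 extra pairs costs 2P = 35480 cm⁻¹, so E(LS) = -18180 + 35480 = 17300 cm⁻¹.
The difference is 17300 − (-3030) = 20330 cm⁻¹, so high-spin lies lower.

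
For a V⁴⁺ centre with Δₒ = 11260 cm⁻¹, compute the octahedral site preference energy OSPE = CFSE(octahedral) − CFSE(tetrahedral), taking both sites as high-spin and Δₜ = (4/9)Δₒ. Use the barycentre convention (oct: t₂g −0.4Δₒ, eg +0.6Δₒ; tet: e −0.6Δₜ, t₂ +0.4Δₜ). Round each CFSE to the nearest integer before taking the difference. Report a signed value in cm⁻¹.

V sits in group 5; removing 4 electrons leaves V⁴⁺ with 5 − 4 = 1 d electrons.
Octahedral (high-spin): t₂g¹ eg⁰, CFSE = 1(−0.4) + 0(+0.6) = -0.4Δₒ = -0.4 × 11260 = -4504 cm⁻¹.
In a tetrahedral site the filling is e¹ t₂⁰: CFSE(tet) = -0.6Δₜ = -0.6 × (4/9)(11260) = -3003 cm⁻¹.
Subtracting, OSPE = -4504 − (-3003) = -1501 cm⁻¹.

-1501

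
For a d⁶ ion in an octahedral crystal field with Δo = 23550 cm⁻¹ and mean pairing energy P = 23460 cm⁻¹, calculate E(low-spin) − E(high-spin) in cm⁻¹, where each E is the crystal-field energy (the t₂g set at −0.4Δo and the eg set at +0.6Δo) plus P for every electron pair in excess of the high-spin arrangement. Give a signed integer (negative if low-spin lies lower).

-180

High-spin d⁶ fills as t₂g⁴ eg² with CFSE 4(−0.4) + 2(+0.6) = -0.4Δo = -9420 cm⁻¹.
Low-spin t₂g⁶ eg⁰ gives -2.4Δo = -56520 cm⁻¹, but forming 2 extra pairs costs 2P = 46920 cm⁻¹, so E(LS) = -56520 + 46920 = -9600 cm⁻¹.
E(LS) − E(HS) = -9600 − (-9420) = -180 cm⁻¹.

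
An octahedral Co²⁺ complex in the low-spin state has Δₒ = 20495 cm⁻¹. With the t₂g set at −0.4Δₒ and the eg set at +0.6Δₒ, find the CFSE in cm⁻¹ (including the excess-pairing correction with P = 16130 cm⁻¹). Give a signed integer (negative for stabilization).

-20761

Co sits in group 9; removing 2 electrons leaves Co²⁺ with 9 − 2 = 7 d electrons.
Configuration: t₂g⁶ eg¹.
The orbital stabilization is -1.8Δₒ = -1.8 × 20495 = -36891 cm⁻¹.
High-spin d⁷ would be t₂g⁵ eg² with 2 pairs; low-spin has 3, so 1 excess pair costs +1P = +16130 cm⁻¹.
Combining: -36891 + 16130 = -20761 cm⁻¹.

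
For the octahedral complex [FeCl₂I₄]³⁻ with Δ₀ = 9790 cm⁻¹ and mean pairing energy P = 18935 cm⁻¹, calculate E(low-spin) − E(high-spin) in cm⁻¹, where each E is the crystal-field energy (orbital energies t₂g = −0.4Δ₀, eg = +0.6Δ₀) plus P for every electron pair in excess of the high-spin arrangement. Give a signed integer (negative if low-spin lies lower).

Ligand charges: 2×(-1) from Cl⁻ and 4×(-1) from I⁻ sum to -6; with overall charge -3, Fe is +3.
Group 8 minus oxidation state +3 gives a d⁵ configuration for Fe³⁺.
High-spin d⁵ fills as t₂g³ eg² with CFSE 3(−0.4) + 2(+0.6) = 0.0Δ₀ = 0 cm⁻¹.
Low-spin t₂g⁵ eg⁰ gives -2.0Δ₀ = -19580 cm⁻¹, but forming 2 extra pairs costs 2P = 37870 cm⁻¹, so E(LS) = -19580 + 37870 = 18290 cm⁻¹.
The difference is 18290 − (0) = 18290 cm⁻¹, so high-spin lies lower.

18290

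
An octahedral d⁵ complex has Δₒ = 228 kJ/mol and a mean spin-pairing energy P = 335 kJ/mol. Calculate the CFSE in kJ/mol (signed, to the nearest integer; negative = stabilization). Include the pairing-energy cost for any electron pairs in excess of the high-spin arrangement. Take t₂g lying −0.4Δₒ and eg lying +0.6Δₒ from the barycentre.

Here Δₒ < P (228 < 335), so the high-spin state is favoured.
Filling d⁵ accordingly: t₂g³ eg².
Orbital CFSE = 0.0Δₒ = 0.0 × 228 = 0 kJ/mol.
High-spin has no excess pairs, so no pairing correction applies.

0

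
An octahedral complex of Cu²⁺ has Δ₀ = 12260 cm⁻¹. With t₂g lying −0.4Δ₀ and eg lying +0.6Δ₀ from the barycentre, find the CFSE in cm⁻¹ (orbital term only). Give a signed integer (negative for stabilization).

-7356

Group 11 minus oxidation state +2 gives a d⁹ configuration for Cu²⁺.
For octahedral d⁹ the high- and low-spin configurations coincide.
Configuration: t₂g⁶ eg³.
Orbital CFSE = 6(-0.4) + 3(0.6) = -0.6Δ₀ = -0.6 × 12260 = -7356 cm⁻¹.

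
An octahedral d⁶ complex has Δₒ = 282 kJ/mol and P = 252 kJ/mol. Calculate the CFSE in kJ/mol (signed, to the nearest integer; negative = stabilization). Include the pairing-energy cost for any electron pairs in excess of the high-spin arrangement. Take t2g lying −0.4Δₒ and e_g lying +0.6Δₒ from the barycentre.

With Δₒ > P the complex is low-spin.
Configuration: t2g^6 e_g^0.
Orbital CFSE = -2.4Δₒ = -2.4 × 282 = -677 kJ/mol.
Excess pairs vs high-spin: 3 − 1 = 2; pairing cost = +504 kJ/mol.
Net CFSE = -677 + 504 = -173 kJ/mol.

-173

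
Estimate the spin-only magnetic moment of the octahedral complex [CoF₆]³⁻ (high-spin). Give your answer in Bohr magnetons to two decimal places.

4.90 Bohr magnetons

Each F⁻ contributes -1; 6 × (-1) = -6. With overall charge -3, Co is in the +3 oxidation state.
Group 9 minus oxidation state +3 gives a d⁶ configuration for Co³⁺.
Configuration: t₂g⁴ eg² → 4 unpaired electrons.
μ(spin-only) = √[4(4+2)] = √24 ≈ 4.90 Bohr magnetons.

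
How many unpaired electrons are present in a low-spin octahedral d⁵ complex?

1

Configuration: t₂g⁵ eg⁰, giving 1 unpaired electron.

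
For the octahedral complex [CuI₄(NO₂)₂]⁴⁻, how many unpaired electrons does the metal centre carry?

1

Ligand charges: 4×(-1) from I⁻ and 2×(-1) from NO₂⁻ sum to -6; with overall charge -4, Cu is +2.
Cu is in group 11, so Cu²⁺ is d⁹ (11 − 2 = 9).
Configuration: t₂g⁶ eg³, giving 1 unpaired electron.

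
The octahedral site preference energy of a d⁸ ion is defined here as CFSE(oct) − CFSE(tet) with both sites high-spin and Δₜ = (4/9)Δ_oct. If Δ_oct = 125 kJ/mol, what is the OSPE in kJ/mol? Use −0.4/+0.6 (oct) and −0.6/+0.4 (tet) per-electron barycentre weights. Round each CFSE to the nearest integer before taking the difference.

In an octahedral site d⁸ (HS) is t₂g⁶ eg², giving CFSE(oct) = -1.2Δ_oct = -150 kJ/mol.
In a tetrahedral site the filling is e⁴ t₂⁴: CFSE(tet) = -0.8Δₜ = -0.8 × (4/9)(125) = -44 kJ/mol.
OSPE = -150 − (-44) = -106 kJ/mol.

-106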